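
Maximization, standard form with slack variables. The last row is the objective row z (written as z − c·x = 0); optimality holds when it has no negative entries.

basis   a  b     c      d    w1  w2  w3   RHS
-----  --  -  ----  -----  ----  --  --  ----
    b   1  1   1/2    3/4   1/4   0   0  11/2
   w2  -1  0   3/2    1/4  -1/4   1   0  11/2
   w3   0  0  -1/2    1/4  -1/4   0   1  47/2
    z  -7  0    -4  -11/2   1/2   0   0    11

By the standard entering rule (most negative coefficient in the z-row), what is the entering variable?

Negative z-row entries: a: -7, c: -4, d: -11/2.
The most negative is -7 in column a, so a enters.

a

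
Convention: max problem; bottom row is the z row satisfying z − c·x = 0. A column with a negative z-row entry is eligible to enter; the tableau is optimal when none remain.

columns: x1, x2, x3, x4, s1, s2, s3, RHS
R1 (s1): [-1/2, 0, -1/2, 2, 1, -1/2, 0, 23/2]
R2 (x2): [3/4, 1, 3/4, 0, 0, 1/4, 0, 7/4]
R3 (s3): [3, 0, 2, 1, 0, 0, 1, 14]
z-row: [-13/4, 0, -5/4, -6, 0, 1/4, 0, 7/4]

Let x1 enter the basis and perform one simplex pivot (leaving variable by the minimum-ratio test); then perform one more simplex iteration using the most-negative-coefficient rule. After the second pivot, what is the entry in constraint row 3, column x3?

Ratio test on column x1 — row 1: entry -1/2 ≤ 0; row 2: (7/4)/(3/4) = 7/3; row 3: 14/3 = 14/3. Minimum is 7/3 at row 2 (x2 leaves); pivot element 3/4.
Divide row 2 by 3/4; eliminate column x1 from the other rows.
Second iteration: most negative z-row entry is -6 in column x4, so x4 enters.
Ratio test on column x4 — row 1: (38/3)/2 = 19/3; row 2: entry 0 ≤ 0; row 3: 7/1 = 7. Minimum is 19/3 at row 1 (s1 leaves); pivot element 2.
Divide row 1 by 2; eliminate column x4 from the other rows.
After both pivots, the entry at constraint row 3, column x3 is -1.

-1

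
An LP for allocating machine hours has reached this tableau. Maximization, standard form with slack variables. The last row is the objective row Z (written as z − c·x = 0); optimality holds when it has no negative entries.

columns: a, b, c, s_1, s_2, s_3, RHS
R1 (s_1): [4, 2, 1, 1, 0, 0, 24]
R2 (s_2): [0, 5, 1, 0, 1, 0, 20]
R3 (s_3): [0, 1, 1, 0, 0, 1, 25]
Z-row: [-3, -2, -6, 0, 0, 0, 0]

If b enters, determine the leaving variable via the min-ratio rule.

Column b entries and ratios — s_1: 24/2 = 12; s_2: 20/5 = 4; s_3: 25/1 = 25.
Smallest ratio is 4 in the row of s_2, so s_2 leaves.

s_2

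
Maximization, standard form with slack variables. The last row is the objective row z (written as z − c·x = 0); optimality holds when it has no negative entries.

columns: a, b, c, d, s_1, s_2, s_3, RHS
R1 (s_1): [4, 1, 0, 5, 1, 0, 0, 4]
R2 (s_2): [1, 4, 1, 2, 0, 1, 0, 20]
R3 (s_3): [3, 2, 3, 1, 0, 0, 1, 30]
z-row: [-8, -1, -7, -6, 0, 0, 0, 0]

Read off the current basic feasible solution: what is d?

d is not in the basis, so in the current basic feasible solution d = 0.

0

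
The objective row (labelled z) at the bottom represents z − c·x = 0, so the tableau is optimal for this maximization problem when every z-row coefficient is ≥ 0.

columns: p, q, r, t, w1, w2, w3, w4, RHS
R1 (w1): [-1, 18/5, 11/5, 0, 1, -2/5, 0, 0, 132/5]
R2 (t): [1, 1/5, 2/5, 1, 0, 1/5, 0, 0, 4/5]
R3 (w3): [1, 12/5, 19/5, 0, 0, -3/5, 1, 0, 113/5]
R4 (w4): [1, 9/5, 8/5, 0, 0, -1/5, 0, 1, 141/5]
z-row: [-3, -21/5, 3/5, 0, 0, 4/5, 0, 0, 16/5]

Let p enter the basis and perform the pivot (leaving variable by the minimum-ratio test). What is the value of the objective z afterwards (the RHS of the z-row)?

Ratio test on column p — row 1: entry -1 ≤ 0; row 2: (4/5)/1 = 4/5; row 3: (113/5)/1 = 113/5; row 4: (141/5)/1 = 141/5. Minimum is 4/5 at row 2 (t leaves); pivot element 1.
Pivot on row 2; the z-row RHS becomes 16/5 − (-3)·(4/5) = 28/5.

28/5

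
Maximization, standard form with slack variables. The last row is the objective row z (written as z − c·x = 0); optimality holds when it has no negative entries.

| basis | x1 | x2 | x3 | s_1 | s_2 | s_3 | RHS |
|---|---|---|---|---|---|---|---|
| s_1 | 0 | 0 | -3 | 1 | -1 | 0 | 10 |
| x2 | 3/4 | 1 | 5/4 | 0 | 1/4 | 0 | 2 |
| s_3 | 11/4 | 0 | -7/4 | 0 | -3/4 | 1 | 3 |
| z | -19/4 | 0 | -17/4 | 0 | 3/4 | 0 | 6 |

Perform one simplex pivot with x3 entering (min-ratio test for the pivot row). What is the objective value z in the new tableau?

Ratio test on column x3 — row 1: entry -3 ≤ 0; row 2: 2/(5/4) = 8/5; row 3: entry -7/4 ≤ 0. Minimum is 8/5 at row 2 (x2 leaves); pivot element 5/4.
Pivot on row 2; the z-row RHS becomes 6 − (-17/4)·(8/5) = 64/5.

64/5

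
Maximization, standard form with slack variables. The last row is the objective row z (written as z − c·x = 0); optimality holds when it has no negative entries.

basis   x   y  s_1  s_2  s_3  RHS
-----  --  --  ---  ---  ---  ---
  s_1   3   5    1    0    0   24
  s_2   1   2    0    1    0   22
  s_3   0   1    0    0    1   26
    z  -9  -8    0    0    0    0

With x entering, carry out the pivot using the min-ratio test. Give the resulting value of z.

Ratio test on column x — row 1: 24/3 = 8; row 2: 22/1 = 22; row 3: entry 0 ≤ 0. Minimum is 8 at row 1 (s_1 leaves); pivot element 3.
Pivot on row 1; the z-row RHS becomes 0 − (-9)·8 = 72.

72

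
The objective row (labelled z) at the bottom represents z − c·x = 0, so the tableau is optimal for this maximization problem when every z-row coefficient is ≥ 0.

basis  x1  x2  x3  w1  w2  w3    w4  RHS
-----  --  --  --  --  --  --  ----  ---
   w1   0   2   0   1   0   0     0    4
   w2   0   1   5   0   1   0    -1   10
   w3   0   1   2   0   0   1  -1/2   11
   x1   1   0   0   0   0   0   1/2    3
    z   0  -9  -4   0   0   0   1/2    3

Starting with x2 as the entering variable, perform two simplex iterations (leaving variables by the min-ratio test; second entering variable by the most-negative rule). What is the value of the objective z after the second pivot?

Ratio test on column x2 — row 1: 4/2 = 2; row 2: 10/1 = 10; row 3: 11/1 = 11; row 4: entry 0 ≤ 0. Minimum is 2 at row 1 (w1 leaves); pivot element 2.
Pivot on row 1; the z-row RHS becomes 3 − (-9)·2 = 21.
Next entering variable (most negative z-row entry -4): x3.
Ratio test on column x3 — row 1: entry 0 ≤ 0; row 2: 8/5 = 8/5; row 3: 9/2 = 9/2; row 4: entry 0 ≤ 0. Minimum is 8/5 at row 2 (w2 leaves); pivot element 5.
After the second pivot the z-row RHS is 21 − (-4)·(8/5) = 137/5.

137/5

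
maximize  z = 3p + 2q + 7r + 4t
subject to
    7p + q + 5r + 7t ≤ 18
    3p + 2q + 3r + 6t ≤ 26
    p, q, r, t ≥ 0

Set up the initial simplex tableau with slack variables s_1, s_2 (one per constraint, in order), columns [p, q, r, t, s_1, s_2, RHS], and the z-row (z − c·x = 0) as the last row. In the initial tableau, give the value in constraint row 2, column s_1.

Slack s_1 belongs to constraint 1; its column is the unit vector e_1, so the entry in row 2 is 0.

0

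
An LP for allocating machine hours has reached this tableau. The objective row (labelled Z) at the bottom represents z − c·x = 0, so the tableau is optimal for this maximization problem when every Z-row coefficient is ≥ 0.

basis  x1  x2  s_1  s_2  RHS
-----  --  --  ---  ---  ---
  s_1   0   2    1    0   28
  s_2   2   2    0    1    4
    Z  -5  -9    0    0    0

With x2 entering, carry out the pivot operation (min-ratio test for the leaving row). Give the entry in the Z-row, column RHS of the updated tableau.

18

Ratio test on column x2 — row 1: 28/2 = 14; row 2: 4/2 = 2. Minimum is 2 at row 2 (s_2 leaves); pivot element 2.
Divide row 2 by 2; eliminate column x2 from the other rows.
Z-row update in column RHS: 0 − (-9)·2 = 18.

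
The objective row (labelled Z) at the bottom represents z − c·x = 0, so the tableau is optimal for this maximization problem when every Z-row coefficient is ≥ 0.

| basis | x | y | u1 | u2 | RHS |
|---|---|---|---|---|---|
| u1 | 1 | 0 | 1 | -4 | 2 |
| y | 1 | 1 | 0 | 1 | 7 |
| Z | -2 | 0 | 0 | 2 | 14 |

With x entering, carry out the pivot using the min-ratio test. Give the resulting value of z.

18

Ratio test on column x — row 1: 2/1 = 2; row 2: 7/1 = 7. Minimum is 2 at row 1 (u1 leaves); pivot element 1.
Pivot on row 1; the Z-row RHS becomes 14 − (-2)·2 = 18.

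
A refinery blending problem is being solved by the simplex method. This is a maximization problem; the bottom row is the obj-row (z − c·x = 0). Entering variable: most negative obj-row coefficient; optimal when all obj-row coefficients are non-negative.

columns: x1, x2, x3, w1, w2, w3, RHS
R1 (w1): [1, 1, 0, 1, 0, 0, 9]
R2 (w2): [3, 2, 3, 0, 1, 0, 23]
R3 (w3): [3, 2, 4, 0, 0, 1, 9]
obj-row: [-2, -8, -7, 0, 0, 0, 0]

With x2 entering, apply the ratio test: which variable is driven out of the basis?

Column x2 entries and ratios — w1: 9/1 = 9; w2: 23/2 = 23/2; w3: 9/2 = 9/2.
Smallest ratio is 9/2 in the row of w3, so w3 leaves.

w3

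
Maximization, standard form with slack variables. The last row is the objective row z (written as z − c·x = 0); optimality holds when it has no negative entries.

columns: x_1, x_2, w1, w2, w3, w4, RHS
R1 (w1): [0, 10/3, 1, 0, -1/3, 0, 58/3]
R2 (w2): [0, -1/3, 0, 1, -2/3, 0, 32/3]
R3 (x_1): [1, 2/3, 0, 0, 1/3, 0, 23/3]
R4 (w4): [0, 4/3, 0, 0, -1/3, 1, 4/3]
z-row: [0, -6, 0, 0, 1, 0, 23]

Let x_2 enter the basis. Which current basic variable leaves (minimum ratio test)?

Column x_2 entries and ratios — w1: (58/3)/(10/3) = 29/5; w2: -1/3 ≤ 0, skip; x_1: (23/3)/(2/3) = 23/2; w4: (4/3)/(4/3) = 1.
Smallest ratio is 1 in the row of w4, so w4 leaves.

w4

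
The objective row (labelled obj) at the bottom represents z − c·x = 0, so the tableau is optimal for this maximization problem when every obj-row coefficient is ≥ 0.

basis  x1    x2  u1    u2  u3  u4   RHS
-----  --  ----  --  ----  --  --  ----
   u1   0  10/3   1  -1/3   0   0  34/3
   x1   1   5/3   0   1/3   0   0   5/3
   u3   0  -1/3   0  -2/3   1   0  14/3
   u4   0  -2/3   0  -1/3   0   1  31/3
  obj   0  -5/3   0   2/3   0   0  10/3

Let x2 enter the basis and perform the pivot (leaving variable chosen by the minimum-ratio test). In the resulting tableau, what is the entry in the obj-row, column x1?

Ratio test on column x2 — row 1: (34/3)/(10/3) = 17/5; row 2: (5/3)/(5/3) = 1; row 3: entry -1/3 ≤ 0; row 4: entry -2/3 ≤ 0. Minimum is 1 at row 2 (x1 leaves); pivot element 5/3.
Divide row 2 by 5/3; eliminate column x2 from the other rows.
obj-row update in column x1: 0 − (-5/3)·(3/5) = 1.

1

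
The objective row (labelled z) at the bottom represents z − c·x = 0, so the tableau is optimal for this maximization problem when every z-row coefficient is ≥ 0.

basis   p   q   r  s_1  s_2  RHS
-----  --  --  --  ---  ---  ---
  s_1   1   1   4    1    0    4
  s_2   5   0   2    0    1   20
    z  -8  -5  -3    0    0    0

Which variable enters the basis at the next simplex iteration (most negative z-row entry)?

Negative z-row entries: p: -8, q: -5, r: -3.
The most negative is -8 in column p, so p enters.

p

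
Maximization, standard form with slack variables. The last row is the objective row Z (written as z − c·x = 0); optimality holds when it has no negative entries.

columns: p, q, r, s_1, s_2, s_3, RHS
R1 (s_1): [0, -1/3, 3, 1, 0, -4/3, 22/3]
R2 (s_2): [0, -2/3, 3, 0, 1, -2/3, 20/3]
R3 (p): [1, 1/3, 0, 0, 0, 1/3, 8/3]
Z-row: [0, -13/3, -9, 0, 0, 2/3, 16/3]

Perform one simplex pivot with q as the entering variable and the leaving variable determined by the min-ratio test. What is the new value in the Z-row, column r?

Ratio test on column q — row 1: entry -1/3 ≤ 0; row 2: entry -2/3 ≤ 0; row 3: (8/3)/(1/3) = 8. Minimum is 8 at row 3 (p leaves); pivot element 1/3.
Divide row 3 by 1/3; eliminate column q from the other rows.
Z-row update in column r: -9 − (-13/3)·0 = -9.

-9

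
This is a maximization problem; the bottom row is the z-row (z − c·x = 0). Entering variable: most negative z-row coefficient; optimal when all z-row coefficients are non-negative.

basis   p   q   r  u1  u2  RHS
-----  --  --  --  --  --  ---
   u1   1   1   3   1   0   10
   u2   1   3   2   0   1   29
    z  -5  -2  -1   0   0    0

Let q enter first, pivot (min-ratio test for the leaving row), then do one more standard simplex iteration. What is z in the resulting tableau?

Ratio test on column q — row 1: 10/1 = 10; row 2: 29/3 = 29/3. Minimum is 29/3 at row 2 (u2 leaves); pivot element 3.
Pivot on row 2; the z-row RHS becomes 0 − (-2)·(29/3) = 58/3.
Next entering variable (most negative z-row entry -13/3): p.
Ratio test on column p — row 1: (1/3)/(2/3) = 1/2; row 2: (29/3)/(1/3) = 29. Minimum is 1/2 at row 1 (u1 leaves); pivot element 2/3.
After the second pivot the z-row RHS is 58/3 − (-13/3)·(1/2) = 43/2.

43/2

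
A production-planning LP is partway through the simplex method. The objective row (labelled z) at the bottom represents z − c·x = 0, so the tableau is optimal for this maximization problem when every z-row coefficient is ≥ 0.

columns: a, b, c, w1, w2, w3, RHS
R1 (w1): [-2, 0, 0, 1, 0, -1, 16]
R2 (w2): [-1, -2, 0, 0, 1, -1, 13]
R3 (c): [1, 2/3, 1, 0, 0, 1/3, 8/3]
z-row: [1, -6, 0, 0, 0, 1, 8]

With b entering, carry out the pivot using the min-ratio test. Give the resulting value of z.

Ratio test on column b — row 1: entry 0 ≤ 0; row 2: entry -2 ≤ 0; row 3: (8/3)/(2/3) = 4. Minimum is 4 at row 3 (c leaves); pivot element 2/3.
Pivot on row 3; the z-row RHS becomes 8 − (-6)·4 = 32.

32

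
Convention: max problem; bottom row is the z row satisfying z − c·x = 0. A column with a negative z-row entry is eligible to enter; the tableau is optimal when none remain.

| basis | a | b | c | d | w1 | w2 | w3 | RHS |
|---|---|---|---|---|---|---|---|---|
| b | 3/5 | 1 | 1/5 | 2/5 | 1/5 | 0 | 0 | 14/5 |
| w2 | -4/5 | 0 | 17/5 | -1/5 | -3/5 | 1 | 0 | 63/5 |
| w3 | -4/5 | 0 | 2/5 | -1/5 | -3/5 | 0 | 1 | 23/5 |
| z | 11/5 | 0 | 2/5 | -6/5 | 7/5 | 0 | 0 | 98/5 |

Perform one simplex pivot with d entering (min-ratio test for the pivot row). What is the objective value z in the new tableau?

Ratio test on column d — row 1: (14/5)/(2/5) = 7; row 2: entry -1/5 ≤ 0; row 3: entry -1/5 ≤ 0. Minimum is 7 at row 1 (b leaves); pivot element 2/5.
Pivot on row 1; the z-row RHS becomes 98/5 − (-6/5)·7 = 28.

28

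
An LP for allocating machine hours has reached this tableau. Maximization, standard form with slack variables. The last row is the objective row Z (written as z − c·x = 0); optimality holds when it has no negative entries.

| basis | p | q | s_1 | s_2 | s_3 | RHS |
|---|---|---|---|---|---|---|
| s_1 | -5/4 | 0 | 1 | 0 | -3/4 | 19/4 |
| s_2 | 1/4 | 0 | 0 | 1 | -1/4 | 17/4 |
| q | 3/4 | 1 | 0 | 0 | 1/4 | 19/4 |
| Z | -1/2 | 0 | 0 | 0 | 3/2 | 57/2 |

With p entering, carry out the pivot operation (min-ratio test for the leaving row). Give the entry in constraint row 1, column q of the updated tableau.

Ratio test on column p — row 1: entry -5/4 ≤ 0; row 2: (17/4)/(1/4) = 17; row 3: (19/4)/(3/4) = 19/3. Minimum is 19/3 at row 3 (q leaves); pivot element 3/4.
Divide row 3 by 3/4; eliminate column p from the other rows.
Row 1 update in column q: 0 − (-5/4)·(4/3) = 5/3.

5/3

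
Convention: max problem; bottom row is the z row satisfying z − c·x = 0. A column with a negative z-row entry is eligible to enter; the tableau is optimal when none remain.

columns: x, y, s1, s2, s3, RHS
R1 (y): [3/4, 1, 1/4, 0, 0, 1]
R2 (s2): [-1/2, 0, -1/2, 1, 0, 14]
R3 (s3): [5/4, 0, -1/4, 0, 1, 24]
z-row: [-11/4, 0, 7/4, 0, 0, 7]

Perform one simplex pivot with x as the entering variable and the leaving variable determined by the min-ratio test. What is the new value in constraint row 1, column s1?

1/3

Ratio test on column x — row 1: 1/(3/4) = 4/3; row 2: entry -1/2 ≤ 0; row 3: 24/(5/4) = 96/5. Minimum is 4/3 at row 1 (y leaves); pivot element 3/4.
Divide row 1 by 3/4; eliminate column x from the other rows.
In the new row 1, the s1 entry is the old entry divided by the pivot: (1/4)/(3/4) = 1/3.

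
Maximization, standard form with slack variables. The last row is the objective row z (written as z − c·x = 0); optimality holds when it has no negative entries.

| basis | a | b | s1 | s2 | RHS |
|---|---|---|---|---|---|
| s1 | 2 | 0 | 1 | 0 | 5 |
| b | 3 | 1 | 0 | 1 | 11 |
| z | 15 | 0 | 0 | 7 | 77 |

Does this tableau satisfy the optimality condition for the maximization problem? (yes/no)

Every z-row coefficient is ≥ 0, so the tableau is optimal.

yes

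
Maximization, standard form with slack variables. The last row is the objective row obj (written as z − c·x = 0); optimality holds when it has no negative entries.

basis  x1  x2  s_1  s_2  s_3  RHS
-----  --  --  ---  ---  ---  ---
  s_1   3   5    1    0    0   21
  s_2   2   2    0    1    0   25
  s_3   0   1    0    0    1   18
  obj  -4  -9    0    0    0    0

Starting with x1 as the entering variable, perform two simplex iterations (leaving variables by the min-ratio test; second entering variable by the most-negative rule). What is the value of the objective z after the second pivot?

189/5

Ratio test on column x1 — row 1: 21/3 = 7; row 2: 25/2 = 25/2; row 3: entry 0 ≤ 0. Minimum is 7 at row 1 (s_1 leaves); pivot element 3.
Pivot on row 1; the obj-row RHS becomes 0 − (-4)·7 = 28.
Next entering variable (most negative obj-row entry -7/3): x2.
Ratio test on column x2 — row 1: 7/(5/3) = 21/5; row 2: entry -4/3 ≤ 0; row 3: 18/1 = 18. Minimum is 21/5 at row 1 (x1 leaves); pivot element 5/3.
After the second pivot the obj-row RHS is 28 − (-7/3)·(21/5) = 189/5.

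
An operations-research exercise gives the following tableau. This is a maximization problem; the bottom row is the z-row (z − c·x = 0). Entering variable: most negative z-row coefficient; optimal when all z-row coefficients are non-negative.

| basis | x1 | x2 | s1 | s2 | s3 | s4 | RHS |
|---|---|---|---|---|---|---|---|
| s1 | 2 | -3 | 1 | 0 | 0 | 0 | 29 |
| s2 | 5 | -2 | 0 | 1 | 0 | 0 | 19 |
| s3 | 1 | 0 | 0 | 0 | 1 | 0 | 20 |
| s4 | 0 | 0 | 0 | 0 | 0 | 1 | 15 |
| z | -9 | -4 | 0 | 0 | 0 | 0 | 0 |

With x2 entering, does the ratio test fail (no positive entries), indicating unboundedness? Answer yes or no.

Every constraint-row entry in column x2 is ≤ 0, so increasing x2 is unbounded.

yes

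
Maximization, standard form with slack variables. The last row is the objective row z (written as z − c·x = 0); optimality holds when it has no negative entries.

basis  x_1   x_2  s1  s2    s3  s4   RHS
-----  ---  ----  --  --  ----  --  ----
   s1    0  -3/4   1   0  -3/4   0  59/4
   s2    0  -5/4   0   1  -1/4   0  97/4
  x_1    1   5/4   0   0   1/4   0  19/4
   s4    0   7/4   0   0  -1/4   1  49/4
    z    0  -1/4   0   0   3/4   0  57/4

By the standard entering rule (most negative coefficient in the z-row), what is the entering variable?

x_2

Negative z-row entries: x_2: -1/4.
The most negative is -1/4 in column x_2, so x_2 enters.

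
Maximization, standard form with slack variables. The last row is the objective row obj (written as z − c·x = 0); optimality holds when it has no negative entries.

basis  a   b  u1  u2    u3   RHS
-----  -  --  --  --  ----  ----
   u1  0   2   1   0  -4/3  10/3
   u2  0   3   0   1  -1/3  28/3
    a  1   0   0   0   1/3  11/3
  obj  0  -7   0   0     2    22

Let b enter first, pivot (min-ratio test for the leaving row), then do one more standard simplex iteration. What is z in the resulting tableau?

203/5

Ratio test on column b — row 1: (10/3)/2 = 5/3; row 2: (28/3)/3 = 28/9; row 3: entry 0 ≤ 0. Minimum is 5/3 at row 1 (u1 leaves); pivot element 2.
Pivot on row 1; the obj-row RHS becomes 22 − (-7)·(5/3) = 101/3.
Next entering variable (most negative obj-row entry -8/3): u3.
Ratio test on column u3 — row 1: entry -2/3 ≤ 0; row 2: (13/3)/(5/3) = 13/5; row 3: (11/3)/(1/3) = 11. Minimum is 13/5 at row 2 (u2 leaves); pivot element 5/3.
After the second pivot the obj-row RHS is 101/3 − (-8/3)·(13/5) = 203/5.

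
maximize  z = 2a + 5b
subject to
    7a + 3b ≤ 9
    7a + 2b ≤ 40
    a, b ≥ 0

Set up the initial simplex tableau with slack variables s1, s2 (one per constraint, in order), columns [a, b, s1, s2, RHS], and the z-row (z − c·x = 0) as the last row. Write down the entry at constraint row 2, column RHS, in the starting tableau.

40

The RHS of constraint 2 is b_2 = 40.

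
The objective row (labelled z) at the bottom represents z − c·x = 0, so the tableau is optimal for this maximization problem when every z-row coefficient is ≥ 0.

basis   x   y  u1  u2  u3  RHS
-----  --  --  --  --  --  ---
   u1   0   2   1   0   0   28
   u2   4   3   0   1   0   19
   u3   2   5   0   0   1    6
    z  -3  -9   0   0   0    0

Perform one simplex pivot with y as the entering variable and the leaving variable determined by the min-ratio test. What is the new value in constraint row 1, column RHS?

Ratio test on column y — row 1: 28/2 = 14; row 2: 19/3 = 19/3; row 3: 6/5 = 6/5. Minimum is 6/5 at row 3 (u3 leaves); pivot element 5.
Divide row 3 by 5; eliminate column y from the other rows.
Row 1 update in column RHS: 28 − 2·(6/5) = 128/5.

128/5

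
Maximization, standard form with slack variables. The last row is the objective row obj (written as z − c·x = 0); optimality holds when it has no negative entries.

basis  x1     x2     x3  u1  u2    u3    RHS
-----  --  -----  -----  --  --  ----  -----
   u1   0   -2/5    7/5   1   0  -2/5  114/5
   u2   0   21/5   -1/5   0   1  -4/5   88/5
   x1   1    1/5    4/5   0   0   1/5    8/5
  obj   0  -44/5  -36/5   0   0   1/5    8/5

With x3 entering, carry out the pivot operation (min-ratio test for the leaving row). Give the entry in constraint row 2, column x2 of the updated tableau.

Ratio test on column x3 — row 1: (114/5)/(7/5) = 114/7; row 2: entry -1/5 ≤ 0; row 3: (8/5)/(4/5) = 2. Minimum is 2 at row 3 (x1 leaves); pivot element 4/5.
Divide row 3 by 4/5; eliminate column x3 from the other rows.
Row 2 update in column x2: 21/5 − (-1/5)·(1/4) = 17/4.

17/4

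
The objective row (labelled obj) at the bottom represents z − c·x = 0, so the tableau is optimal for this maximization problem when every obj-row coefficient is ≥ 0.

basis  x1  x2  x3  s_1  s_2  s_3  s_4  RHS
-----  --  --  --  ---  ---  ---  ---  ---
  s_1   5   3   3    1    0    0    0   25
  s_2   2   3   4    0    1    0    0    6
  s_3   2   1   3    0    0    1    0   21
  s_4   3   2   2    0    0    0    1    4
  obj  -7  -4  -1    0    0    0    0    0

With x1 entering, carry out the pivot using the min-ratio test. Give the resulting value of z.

Ratio test on column x1 — row 1: 25/5 = 5; row 2: 6/2 = 3; row 3: 21/2 = 21/2; row 4: 4/3 = 4/3. Minimum is 4/3 at row 4 (s_4 leaves); pivot element 3.
Pivot on row 4; the obj-row RHS becomes 0 − (-7)·(4/3) = 28/3.

28/3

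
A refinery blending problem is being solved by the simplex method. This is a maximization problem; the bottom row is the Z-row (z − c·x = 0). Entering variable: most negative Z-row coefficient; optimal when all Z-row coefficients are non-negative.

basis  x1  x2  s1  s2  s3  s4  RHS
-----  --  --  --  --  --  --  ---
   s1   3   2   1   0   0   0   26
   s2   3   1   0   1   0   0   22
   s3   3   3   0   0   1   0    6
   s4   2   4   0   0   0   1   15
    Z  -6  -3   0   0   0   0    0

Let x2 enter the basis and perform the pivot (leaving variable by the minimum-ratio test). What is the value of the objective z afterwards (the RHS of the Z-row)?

6

Ratio test on column x2 — row 1: 26/2 = 13; row 2: 22/1 = 22; row 3: 6/3 = 2; row 4: 15/4 = 15/4. Minimum is 2 at row 3 (s3 leaves); pivot element 3.
Pivot on row 3; the Z-row RHS becomes 0 − (-3)·2 = 6.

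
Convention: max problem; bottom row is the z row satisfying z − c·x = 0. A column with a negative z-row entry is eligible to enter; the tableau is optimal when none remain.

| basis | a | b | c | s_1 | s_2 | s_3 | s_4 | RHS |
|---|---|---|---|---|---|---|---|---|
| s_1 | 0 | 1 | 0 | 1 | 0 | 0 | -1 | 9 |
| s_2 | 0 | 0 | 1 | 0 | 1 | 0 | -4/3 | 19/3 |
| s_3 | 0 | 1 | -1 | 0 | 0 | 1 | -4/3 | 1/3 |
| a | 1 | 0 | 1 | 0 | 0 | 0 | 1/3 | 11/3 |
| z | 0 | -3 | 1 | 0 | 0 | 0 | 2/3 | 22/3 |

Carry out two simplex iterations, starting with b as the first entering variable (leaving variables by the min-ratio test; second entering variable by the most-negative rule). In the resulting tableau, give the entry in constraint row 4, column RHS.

Ratio test on column b — row 1: 9/1 = 9; row 2: entry 0 ≤ 0; row 3: (1/3)/1 = 1/3; row 4: entry 0 ≤ 0. Minimum is 1/3 at row 3 (s_3 leaves); pivot element 1.
Divide row 3 by 1; eliminate column b from the other rows.
Second iteration: most negative z-row entry is -10/3 in column s_4, so s_4 enters.
Ratio test on column s_4 — row 1: (26/3)/(1/3) = 26; row 2: entry -4/3 ≤ 0; row 3: entry -4/3 ≤ 0; row 4: (11/3)/(1/3) = 11. Minimum is 11 at row 4 (a leaves); pivot element 1/3.
Divide row 4 by 1/3; eliminate column s_4 from the other rows.
After both pivots, the entry at constraint row 4, column RHS is 11.

11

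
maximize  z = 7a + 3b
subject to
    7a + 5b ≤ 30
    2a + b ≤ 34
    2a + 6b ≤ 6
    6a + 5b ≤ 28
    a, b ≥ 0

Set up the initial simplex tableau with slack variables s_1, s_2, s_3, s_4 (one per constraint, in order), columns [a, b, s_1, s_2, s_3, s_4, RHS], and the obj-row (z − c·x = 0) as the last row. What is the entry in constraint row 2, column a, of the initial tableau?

Constraint 2 has coefficient 2 on a.

2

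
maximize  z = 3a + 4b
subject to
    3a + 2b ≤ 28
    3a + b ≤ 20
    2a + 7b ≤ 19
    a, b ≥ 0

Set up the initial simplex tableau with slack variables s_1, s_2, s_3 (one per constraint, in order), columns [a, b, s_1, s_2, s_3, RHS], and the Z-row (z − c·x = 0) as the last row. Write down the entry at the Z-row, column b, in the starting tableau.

-4

The Z-row carries the negated objective coefficients: the b entry is -4.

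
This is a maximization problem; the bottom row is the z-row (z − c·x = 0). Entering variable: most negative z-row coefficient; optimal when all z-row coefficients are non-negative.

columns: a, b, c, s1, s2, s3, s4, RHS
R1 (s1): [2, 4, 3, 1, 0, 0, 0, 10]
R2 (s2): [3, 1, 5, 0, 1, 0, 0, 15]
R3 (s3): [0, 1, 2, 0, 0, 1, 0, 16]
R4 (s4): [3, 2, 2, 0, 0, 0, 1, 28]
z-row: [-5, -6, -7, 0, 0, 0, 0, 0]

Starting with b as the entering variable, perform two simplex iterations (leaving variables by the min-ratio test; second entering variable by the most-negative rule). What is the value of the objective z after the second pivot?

Ratio test on column b — row 1: 10/4 = 5/2; row 2: 15/1 = 15; row 3: 16/1 = 16; row 4: 28/2 = 14. Minimum is 5/2 at row 1 (s1 leaves); pivot element 4.
Pivot on row 1; the z-row RHS becomes 0 − (-6)·(5/2) = 15.
Next entering variable (most negative z-row entry -5/2): c.
Ratio test on column c — row 1: (5/2)/(3/4) = 10/3; row 2: (25/2)/(17/4) = 50/17; row 3: (27/2)/(5/4) = 54/5; row 4: 23/(1/2) = 46. Minimum is 50/17 at row 2 (s2 leaves); pivot element 17/4.
After the second pivot the z-row RHS is 15 − (-5/2)·(50/17) = 380/17.

380/17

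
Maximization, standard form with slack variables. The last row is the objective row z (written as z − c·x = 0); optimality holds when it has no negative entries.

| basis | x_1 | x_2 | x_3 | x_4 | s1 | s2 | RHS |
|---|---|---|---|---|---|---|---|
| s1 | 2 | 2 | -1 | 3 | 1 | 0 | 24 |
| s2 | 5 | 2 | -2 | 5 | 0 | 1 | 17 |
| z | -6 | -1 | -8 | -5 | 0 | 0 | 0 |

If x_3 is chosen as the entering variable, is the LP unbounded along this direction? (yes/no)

yes

Every constraint-row entry in column x_3 is ≤ 0, so increasing x_3 is unbounded.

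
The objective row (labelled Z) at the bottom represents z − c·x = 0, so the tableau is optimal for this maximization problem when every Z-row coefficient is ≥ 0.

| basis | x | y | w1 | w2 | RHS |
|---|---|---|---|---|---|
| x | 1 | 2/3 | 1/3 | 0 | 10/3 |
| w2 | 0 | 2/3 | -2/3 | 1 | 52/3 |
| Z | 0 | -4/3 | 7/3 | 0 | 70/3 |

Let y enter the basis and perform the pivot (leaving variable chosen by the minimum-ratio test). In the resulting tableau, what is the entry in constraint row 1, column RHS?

5

Ratio test on column y — row 1: (10/3)/(2/3) = 5; row 2: (52/3)/(2/3) = 26. Minimum is 5 at row 1 (x leaves); pivot element 2/3.
Divide row 1 by 2/3; eliminate column y from the other rows.
In the new row 1, the RHS entry is the old entry divided by the pivot: (10/3)/(2/3) = 5.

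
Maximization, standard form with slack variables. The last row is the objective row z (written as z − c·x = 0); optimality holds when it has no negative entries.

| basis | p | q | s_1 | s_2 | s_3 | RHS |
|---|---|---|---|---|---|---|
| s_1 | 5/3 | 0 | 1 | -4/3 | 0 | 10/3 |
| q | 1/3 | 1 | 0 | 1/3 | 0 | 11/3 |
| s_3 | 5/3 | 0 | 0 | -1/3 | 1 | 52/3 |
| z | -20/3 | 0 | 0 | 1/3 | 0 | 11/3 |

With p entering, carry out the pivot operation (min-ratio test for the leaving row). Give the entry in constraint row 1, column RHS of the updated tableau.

Ratio test on column p — row 1: (10/3)/(5/3) = 2; row 2: (11/3)/(1/3) = 11; row 3: (52/3)/(5/3) = 52/5. Minimum is 2 at row 1 (s_1 leaves); pivot element 5/3.
Divide row 1 by 5/3; eliminate column p from the other rows.
In the new row 1, the RHS entry is the old entry divided by the pivot: (10/3)/(5/3) = 2.

2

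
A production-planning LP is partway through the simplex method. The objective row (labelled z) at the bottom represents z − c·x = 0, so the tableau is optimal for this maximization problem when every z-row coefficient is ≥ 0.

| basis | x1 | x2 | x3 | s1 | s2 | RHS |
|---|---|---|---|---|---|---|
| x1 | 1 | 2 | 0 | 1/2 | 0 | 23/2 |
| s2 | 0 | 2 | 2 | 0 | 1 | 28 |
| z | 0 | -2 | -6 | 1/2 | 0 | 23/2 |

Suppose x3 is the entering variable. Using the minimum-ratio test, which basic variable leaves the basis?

Column x3 entries and ratios — x1: 0 ≤ 0, skip; s2: 28/2 = 14.
Smallest ratio is 14 in the row of s2, so s2 leaves.

s2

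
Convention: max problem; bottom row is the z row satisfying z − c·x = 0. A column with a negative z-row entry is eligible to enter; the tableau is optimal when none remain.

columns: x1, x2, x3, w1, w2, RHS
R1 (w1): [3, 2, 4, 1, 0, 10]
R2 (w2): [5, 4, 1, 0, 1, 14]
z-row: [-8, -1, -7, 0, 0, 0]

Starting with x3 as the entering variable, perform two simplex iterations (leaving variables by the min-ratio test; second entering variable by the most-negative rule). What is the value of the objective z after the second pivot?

Ratio test on column x3 — row 1: 10/4 = 5/2; row 2: 14/1 = 14. Minimum is 5/2 at row 1 (w1 leaves); pivot element 4.
Pivot on row 1; the z-row RHS becomes 0 − (-7)·(5/2) = 35/2.
Next entering variable (most negative z-row entry -11/4): x1.
Ratio test on column x1 — row 1: (5/2)/(3/4) = 10/3; row 2: (23/2)/(17/4) = 46/17. Minimum is 46/17 at row 2 (w2 leaves); pivot element 17/4.
After the second pivot the z-row RHS is 35/2 − (-11/4)·(46/17) = 424/17.

424/17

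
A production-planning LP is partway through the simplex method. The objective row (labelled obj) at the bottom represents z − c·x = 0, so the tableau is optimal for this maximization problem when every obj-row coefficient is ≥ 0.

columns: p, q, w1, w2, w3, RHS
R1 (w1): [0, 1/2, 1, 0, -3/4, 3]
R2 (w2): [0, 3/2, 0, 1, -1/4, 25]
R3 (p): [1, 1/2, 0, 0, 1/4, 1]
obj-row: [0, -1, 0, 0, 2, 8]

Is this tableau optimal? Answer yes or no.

no

The obj-row has a negative entry -1 in column q, so it is not optimal.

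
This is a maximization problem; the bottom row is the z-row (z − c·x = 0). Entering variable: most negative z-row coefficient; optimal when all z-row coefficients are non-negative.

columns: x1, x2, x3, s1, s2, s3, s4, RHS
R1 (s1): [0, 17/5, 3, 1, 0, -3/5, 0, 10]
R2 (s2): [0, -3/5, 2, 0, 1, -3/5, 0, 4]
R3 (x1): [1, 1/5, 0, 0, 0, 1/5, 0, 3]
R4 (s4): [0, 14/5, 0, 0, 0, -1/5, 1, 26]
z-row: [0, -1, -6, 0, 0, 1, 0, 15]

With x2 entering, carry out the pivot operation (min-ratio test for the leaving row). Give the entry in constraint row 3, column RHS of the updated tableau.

Ratio test on column x2 — row 1: 10/(17/5) = 50/17; row 2: entry -3/5 ≤ 0; row 3: 3/(1/5) = 15; row 4: 26/(14/5) = 65/7. Minimum is 50/17 at row 1 (s1 leaves); pivot element 17/5.
Divide row 1 by 17/5; eliminate column x2 from the other rows.
Row 3 update in column RHS: 3 − (1/5)·(50/17) = 41/17.

41/17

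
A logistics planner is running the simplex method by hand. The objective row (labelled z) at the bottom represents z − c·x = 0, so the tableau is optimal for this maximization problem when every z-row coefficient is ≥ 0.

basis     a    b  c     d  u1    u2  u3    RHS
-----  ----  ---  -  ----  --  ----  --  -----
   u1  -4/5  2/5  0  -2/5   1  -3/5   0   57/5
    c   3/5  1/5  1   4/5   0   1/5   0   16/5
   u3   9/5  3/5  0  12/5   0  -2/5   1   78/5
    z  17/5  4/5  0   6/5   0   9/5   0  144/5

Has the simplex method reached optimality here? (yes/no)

yes

Every z-row coefficient is ≥ 0, so the tableau is optimal.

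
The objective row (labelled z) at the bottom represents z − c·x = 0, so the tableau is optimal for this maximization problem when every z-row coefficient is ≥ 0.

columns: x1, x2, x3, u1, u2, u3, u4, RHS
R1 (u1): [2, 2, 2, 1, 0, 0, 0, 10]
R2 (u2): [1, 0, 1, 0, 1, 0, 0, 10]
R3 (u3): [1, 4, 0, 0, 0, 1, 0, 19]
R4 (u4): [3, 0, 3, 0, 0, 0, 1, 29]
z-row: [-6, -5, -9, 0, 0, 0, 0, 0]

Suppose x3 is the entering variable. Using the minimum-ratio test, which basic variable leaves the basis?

Column x3 entries and ratios — u1: 10/2 = 5; u2: 10/1 = 10; u3: 0 ≤ 0, skip; u4: 29/3 = 29/3.
Smallest ratio is 5 in the row of u1, so u1 leaves.

u1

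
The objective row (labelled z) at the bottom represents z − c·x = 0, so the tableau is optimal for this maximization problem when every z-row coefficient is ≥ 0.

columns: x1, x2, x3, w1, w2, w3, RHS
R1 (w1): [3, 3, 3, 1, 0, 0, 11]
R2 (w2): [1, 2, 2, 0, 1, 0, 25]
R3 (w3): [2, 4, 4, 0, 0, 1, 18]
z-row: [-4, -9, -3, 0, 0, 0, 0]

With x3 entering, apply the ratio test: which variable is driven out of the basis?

w1

Column x3 entries and ratios — w1: 11/3 = 11/3; w2: 25/2 = 25/2; w3: 18/4 = 9/2.
Smallest ratio is 11/3 in the row of w1, so w1 leaves.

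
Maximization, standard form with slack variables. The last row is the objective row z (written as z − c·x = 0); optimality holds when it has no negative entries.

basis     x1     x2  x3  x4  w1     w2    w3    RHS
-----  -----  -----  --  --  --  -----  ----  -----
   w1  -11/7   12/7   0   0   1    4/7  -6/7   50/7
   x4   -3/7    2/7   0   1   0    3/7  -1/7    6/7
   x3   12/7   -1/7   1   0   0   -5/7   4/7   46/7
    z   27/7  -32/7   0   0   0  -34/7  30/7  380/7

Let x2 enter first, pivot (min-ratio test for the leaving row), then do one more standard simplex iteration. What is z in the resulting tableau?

Ratio test on column x2 — row 1: (50/7)/(12/7) = 25/6; row 2: (6/7)/(2/7) = 3; row 3: entry -1/7 ≤ 0. Minimum is 3 at row 2 (x4 leaves); pivot element 2/7.
Pivot on row 2; the z-row RHS becomes 380/7 − (-32/7)·3 = 68.
Next entering variable (most negative z-row entry -3): x1.
Ratio test on column x1 — row 1: 2/1 = 2; row 2: entry -3/2 ≤ 0; row 3: 7/(3/2) = 14/3. Minimum is 2 at row 1 (w1 leaves); pivot element 1.
After the second pivot the z-row RHS is 68 − (-3)·2 = 74.

74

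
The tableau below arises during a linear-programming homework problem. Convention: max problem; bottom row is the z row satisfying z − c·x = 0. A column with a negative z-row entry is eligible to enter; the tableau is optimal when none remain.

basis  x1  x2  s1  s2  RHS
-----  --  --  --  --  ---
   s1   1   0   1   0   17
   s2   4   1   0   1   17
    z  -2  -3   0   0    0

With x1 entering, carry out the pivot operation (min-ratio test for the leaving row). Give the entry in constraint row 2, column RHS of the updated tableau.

Ratio test on column x1 — row 1: 17/1 = 17; row 2: 17/4 = 17/4. Minimum is 17/4 at row 2 (s2 leaves); pivot element 4.
Divide row 2 by 4; eliminate column x1 from the other rows.
In the new row 2, the RHS entry is the old entry divided by the pivot: 17/4 = 17/4.

17/4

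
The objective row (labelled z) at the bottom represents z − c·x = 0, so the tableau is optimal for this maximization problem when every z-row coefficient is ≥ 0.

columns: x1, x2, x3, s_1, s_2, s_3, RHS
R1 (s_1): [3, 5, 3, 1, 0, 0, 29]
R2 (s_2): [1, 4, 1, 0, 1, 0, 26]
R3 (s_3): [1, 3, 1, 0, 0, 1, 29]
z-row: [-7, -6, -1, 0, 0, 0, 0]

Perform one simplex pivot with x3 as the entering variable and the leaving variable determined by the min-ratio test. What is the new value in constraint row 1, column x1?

Ratio test on column x3 — row 1: 29/3 = 29/3; row 2: 26/1 = 26; row 3: 29/1 = 29. Minimum is 29/3 at row 1 (s_1 leaves); pivot element 3.
Divide row 1 by 3; eliminate column x3 from the other rows.
In the new row 1, the x1 entry is the old entry divided by the pivot: 3/3 = 1.

1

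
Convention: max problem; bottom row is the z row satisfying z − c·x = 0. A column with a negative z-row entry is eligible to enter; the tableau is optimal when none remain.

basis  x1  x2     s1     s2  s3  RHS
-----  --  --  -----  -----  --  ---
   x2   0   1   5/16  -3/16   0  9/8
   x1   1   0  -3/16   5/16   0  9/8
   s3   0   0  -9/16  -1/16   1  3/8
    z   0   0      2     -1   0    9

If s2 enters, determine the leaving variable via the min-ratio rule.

Column s2 entries and ratios — x2: -3/16 ≤ 0, skip; x1: (9/8)/(5/16) = 18/5; s3: -1/16 ≤ 0, skip.
Smallest ratio is 18/5 in the row of x1, so x1 leaves.

x1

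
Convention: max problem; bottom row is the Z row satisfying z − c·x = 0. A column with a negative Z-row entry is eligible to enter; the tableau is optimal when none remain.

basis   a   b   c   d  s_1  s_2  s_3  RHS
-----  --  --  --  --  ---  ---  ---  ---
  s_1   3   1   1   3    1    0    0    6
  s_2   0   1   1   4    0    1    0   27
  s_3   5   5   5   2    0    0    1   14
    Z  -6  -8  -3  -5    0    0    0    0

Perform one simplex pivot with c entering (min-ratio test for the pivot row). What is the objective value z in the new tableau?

Ratio test on column c — row 1: 6/1 = 6; row 2: 27/1 = 27; row 3: 14/5 = 14/5. Minimum is 14/5 at row 3 (s_3 leaves); pivot element 5.
Pivot on row 3; the Z-row RHS becomes 0 − (-3)·(14/5) = 42/5.

42/5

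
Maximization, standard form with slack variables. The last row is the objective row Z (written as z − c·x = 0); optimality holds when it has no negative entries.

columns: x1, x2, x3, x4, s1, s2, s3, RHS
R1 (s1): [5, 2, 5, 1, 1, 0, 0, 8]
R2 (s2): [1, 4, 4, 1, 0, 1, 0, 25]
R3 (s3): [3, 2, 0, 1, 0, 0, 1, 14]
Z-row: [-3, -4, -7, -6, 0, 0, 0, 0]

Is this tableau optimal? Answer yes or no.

The Z-row has a negative entry -7 in column x3, so it is not optimal.

no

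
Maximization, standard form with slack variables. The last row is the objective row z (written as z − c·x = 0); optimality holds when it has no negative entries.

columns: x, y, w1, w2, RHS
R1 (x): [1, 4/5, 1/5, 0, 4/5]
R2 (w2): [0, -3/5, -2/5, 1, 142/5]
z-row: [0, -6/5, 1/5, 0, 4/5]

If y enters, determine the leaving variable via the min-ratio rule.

x

Column y entries and ratios — x: (4/5)/(4/5) = 1; w2: -3/5 ≤ 0, skip.
Smallest ratio is 1 in the row of x, so x leaves.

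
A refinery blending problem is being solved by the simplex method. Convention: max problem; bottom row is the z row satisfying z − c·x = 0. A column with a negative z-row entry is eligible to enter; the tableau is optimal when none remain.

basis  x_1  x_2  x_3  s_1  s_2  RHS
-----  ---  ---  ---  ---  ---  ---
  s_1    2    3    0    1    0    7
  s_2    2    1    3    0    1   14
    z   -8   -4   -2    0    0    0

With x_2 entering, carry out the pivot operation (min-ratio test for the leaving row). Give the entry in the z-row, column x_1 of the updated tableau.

-16/3

Ratio test on column x_2 — row 1: 7/3 = 7/3; row 2: 14/1 = 14. Minimum is 7/3 at row 1 (s_1 leaves); pivot element 3.
Divide row 1 by 3; eliminate column x_2 from the other rows.
z-row update in column x_1: -8 − (-4)·(2/3) = -16/3.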